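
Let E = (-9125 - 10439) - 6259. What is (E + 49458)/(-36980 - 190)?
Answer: -4727/7434 ≈ -0.63586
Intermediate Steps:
E = -25823 (E = -19564 - 6259 = -25823)
(E + 49458)/(-36980 - 190) = (-25823 + 49458)/(-36980 - 190) = 23635/(-37170) = 23635*(-1/37170) = -4727/7434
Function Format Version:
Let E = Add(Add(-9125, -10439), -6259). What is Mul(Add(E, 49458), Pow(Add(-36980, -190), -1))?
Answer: Rational(-4727, 7434) ≈ -0.63586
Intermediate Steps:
E = -25823 (E = Add(-19564, -6259) = -25823)
Mul(Add(E, 49458), Pow(Add(-36980, -190), -1)) = Mul(Add(-25823, 49458), Pow(Add(-36980, -190), -1)) = Mul(23635, Pow(-37170, -1)) = Mul(23635, Rational(-1, 37170)) = Rational(-4727, 7434)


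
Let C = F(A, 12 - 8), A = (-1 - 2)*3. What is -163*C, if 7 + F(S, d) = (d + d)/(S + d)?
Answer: 7009/5 ≈ 1401.8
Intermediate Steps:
A = -9 (A = -3*3 = -9)
F(S, d) = -7 + 2*d/(S + d) (F(S, d) = -7 + (d + d)/(S + d) = -7 + (2*d)/(S + d) = -7 + 2*d/(S + d))
C = -43/5 (C = (-7*(-9) - 5*(12 - 8))/(-9 + (12 - 8)) = (63 - 5*4)/(-9 + 4) = (63 - 20)/(-5) = -⅕*43 = -43/5 ≈ -8.6000)
-163*C = -163*(-43/5) = 7009/5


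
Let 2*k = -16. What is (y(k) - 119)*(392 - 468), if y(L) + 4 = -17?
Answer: 10640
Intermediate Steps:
k = -8 (k = (½)*(-16) = -8)
y(L) = -21 (y(L) = -4 - 17 = -21)
(y(k) - 119)*(392 - 468) = (-21 - 119)*(392 - 468) = -140*(-76) = 10640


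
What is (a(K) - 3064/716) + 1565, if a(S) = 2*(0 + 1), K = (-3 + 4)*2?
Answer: 279727/179 ≈ 1562.7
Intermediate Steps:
K = 2 (K = 1*2 = 2)
a(S) = 2 (a(S) = 2*1 = 2)
(a(K) - 3064/716) + 1565 = (2 - 3064/716) + 1565 = (2 - 3064*1/716) + 1565 = (2 - 766/179) + 1565 = -408/179 + 1565 = 279727/179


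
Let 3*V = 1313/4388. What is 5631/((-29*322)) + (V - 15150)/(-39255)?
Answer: -523763547707/2412718916580 ≈ -0.21708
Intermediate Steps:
V = 1313/13164 (V = (1313/4388)/3 = (1313*(1/4388))/3 = (⅓)*(1313/4388) = 1313/13164 ≈ 0.099742)
5631/((-29*322)) + (V - 15150)/(-39255) = 5631/((-29*322)) + (1313/13164 - 15150)/(-39255) = 5631/(-9338) - 199433287/13164*(-1/39255) = 5631*(-1/9338) + 199433287/516752820 = -5631/9338 + 199433287/516752820 = -523763547707/2412718916580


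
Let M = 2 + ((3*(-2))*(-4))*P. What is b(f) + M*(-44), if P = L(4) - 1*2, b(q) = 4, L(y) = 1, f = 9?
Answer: 972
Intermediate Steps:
P = -1 (P = 1 - 1*2 = 1 - 2 = -1)
M = -22 (M = 2 + ((3*(-2))*(-4))*(-1) = 2 - 6*(-4)*(-1) = 2 + 24*(-1) = 2 - 24 = -22)
b(f) + M*(-44) = 4 - 22*(-44) = 4 + 968 = 972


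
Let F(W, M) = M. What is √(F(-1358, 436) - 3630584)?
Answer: 2*I*√907537 ≈ 1905.3*I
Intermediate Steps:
√(F(-1358, 436) - 3630584) = √(436 - 3630584) = √(-3630148) = 2*I*√907537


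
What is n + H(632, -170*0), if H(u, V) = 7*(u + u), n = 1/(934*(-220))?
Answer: 1818087039/205480 ≈ 8848.0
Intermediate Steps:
n = -1/205480 (n = 1/(-205480) = -1/205480 ≈ -4.8667e-6)
H(u, V) = 14*u (H(u, V) = 7*(2*u) = 14*u)
n + H(632, -170*0) = -1/205480 + 14*632 = -1/205480 + 8848 = 1818087039/205480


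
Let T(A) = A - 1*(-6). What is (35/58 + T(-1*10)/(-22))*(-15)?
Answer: -7515/638 ≈ -11.779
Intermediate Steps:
T(A) = 6 + A (T(A) = A + 6 = 6 + A)
(35/58 + T(-1*10)/(-22))*(-15) = (35/58 + (6 - 1*10)/(-22))*(-15) = (35*(1/58) + (6 - 10)*(-1/22))*(-15) = (35/58 - 4*(-1/22))*(-15) = (35/58 + 2/11)*(-15) = (501/638)*(-15) = -7515/638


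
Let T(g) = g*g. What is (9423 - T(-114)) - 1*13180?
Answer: -16753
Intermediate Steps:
T(g) = g**2
(9423 - T(-114)) - 1*13180 = (9423 - 1*(-114)**2) - 1*13180 = (9423 - 1*12996) - 13180 = (9423 - 12996) - 13180 = -3573 - 13180 = -16753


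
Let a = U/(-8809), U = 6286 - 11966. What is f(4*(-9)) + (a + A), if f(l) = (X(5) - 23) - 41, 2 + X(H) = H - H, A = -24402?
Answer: -215532932/8809 ≈ -24467.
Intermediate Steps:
U = -5680
X(H) = -2 (X(H) = -2 + (H - H) = -2 + 0 = -2)
a = 5680/8809 (a = -5680/(-8809) = -5680*(-1/8809) = 5680/8809 ≈ 0.64480)
f(l) = -66 (f(l) = (-2 - 23) - 41 = -25 - 41 = -66)
f(4*(-9)) + (a + A) = -66 + (5680/8809 - 24402) = -66 - 214951538/8809 = -215532932/8809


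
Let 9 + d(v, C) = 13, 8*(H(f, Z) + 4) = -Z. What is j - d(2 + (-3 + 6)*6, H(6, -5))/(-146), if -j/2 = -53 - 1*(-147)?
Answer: -13722/73 ≈ -187.97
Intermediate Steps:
H(f, Z) = -4 - Z/8 (H(f, Z) = -4 + (-Z)/8 = -4 - Z/8)
d(v, C) = 4 (d(v, C) = -9 + 13 = 4)
j = -188 (j = -2*(-53 - 1*(-147)) = -2*(-53 + 147) = -2*94 = -188)
j - d(2 + (-3 + 6)*6, H(6, -5))/(-146) = -188 - 4/(-146) = -188 - 4*(-1)/146 = -188 - 1*(-2/73) = -188 + 2/73 = -13722/73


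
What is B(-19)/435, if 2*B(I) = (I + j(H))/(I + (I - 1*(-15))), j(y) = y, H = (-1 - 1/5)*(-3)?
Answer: 77/100050 ≈ 0.00076962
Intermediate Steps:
H = 18/5 (H = (-1 - 1*⅕)*(-3) = (-1 - ⅕)*(-3) = -6/5*(-3) = 18/5 ≈ 3.6000)
B(I) = (18/5 + I)/(2*(15 + 2*I)) (B(I) = ((I + 18/5)/(I + (I - 1*(-15))))/2 = ((18/5 + I)/(I + (I + 15)))/2 = ((18/5 + I)/(I + (15 + I)))/2 = ((18/5 + I)/(15 + 2*I))/2 = (18/5 + I)/(2*(15 + 2*I)))
B(-19)/435 = ((18 + 5*(-19))/(10*(15 + 2*(-19))))/435 = ((18 - 95)/(10*(15 - 38)))*(1/435) = ((⅒)*(-77)/(-23))*(1/435) = ((⅒)*(-1/23)*(-77))*(1/435) = (77/230)*(1/435) = 77/100050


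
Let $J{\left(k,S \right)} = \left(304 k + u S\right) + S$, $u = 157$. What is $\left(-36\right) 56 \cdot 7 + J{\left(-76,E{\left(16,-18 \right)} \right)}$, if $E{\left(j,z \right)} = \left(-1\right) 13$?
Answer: $-39270$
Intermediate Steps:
$E{\left(j,z \right)} = -13$
$J{\left(k,S \right)} = 158 S + 304 k$ ($J{\left(k,S \right)} = \left(304 k + 157 S\right) + S = \left(157 S + 304 k\right) + S = 158 S + 304 k$)
$\left(-36\right) 56 \cdot 7 + J{\left(-76,E{\left(16,-18 \right)} \right)} = \left(-36\right) 56 \cdot 7 + \left(158 \left(-13\right) + 304 \left(-76\right)\right) = \left(-2016\right) 7 - 25158 = -14112 - 25158 = -39270$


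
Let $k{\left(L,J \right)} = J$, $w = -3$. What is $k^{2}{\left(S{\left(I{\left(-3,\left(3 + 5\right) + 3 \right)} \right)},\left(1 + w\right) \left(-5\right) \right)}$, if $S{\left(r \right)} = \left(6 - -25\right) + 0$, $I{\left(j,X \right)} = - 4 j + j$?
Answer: $100$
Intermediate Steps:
$I{\left(j,X \right)} = - 3 j$
$S{\left(r \right)} = 31$ ($S{\left(r \right)} = \left(6 + 25\right) + 0 = 31 + 0 = 31$)
$k^{2}{\left(S{\left(I{\left(-3,\left(3 + 5\right) + 3 \right)} \right)},\left(1 + w\right) \left(-5\right) \right)} = \left(\left(1 - 3\right) \left(-5\right)\right)^{2} = \left(\left(-2\right) \left(-5\right)\right)^{2} = 10^{2} = 100$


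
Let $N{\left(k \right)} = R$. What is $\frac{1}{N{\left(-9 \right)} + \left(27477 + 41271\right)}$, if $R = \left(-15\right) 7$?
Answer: $\frac{1}{68643} \approx 1.4568 \cdot 10^{-5}$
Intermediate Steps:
$R = -105$
$N{\left(k \right)} = -105$
$\frac{1}{N{\left(-9 \right)} + \left(27477 + 41271\right)} = \frac{1}{-105 + \left(27477 + 41271\right)} = \frac{1}{-105 + 68748} = \frac{1}{68643}$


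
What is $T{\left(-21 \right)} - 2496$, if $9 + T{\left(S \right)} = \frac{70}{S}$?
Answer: $- \frac{7525}{3} \approx -2508.3$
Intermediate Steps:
$T{\left(S \right)} = -9 + \frac{70}{S}$
$T{\left(-21 \right)} - 2496 = \left(-9 + \frac{70}{-21}\right) - 2496 = \left(-9 + 70 \left(- \frac{1}{21}\right)\right) - 2496 = \left(-9 - \frac{10}{3}\right) - 2496 = - \frac{37}{3} - 2496 = - \frac{7525}{3}$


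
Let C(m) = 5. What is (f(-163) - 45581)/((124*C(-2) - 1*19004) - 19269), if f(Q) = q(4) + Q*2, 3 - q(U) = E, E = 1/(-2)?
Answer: 91807/75306 ≈ 1.2191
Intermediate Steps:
E = -½ ≈ -0.50000
q(U) = 7/2 (q(U) = 3 - 1*(-½) = 3 + ½ = 7/2)
f(Q) = 7/2 + 2*Q (f(Q) = 7/2 + Q*2 = 7/2 + 2*Q)
(f(-163) - 45581)/((124*C(-2) - 1*19004) - 19269) = ((7/2 + 2*(-163)) - 45581)/((124*5 - 1*19004) - 19269) = ((7/2 - 326) - 45581)/((620 - 19004) - 19269) = (-645/2 - 45581)/(-18384 - 19269) = -91807/2/(-37653) = -91807/2*(-1/37653) = 91807/75306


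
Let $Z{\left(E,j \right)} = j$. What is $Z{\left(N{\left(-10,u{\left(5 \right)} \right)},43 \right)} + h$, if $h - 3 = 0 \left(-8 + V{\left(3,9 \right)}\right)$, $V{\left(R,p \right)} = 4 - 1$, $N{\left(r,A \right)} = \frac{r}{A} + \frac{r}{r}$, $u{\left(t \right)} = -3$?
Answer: $46$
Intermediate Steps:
$N{\left(r,A \right)} = 1 + \frac{r}{A}$ ($N{\left(r,A \right)} = \frac{r}{A} + 1 = 1 + \frac{r}{A}$)
$V{\left(R,p \right)} = 3$ ($V{\left(R,p \right)} = 4 - 1 = 3$)
$h = 3$ ($h = 3 + 0 \left(-8 + 3\right) = 3 + 0 \left(-5\right) = 3 + 0 = 3$)
$Z{\left(N{\left(-10,u{\left(5 \right)} \right)},43 \right)} + h = 43 + 3 = 46$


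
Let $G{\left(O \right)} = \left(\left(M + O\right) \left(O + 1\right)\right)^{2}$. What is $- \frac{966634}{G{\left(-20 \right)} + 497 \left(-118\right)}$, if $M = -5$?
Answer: $- \frac{966634}{166979} \approx -5.789$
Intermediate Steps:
$G{\left(O \right)} = \left(1 + O\right)^{2} \left(-5 + O\right)^{2}$ ($G{\left(O \right)} = \left(\left(-5 + O\right) \left(O + 1\right)\right)^{2} = \left(\left(-5 + O\right) \left(1 + O\right)\right)^{2} = \left(\left(1 + O\right) \left(-5 + O\right)\right)^{2} = \left(1 + O\right)^{2} \left(-5 + O\right)^{2}$)
$- \frac{966634}{G{\left(-20 \right)} + 497 \left(-118\right)} = - \frac{966634}{\left(1 - 20\right)^{2} \left(-5 - 20\right)^{2} + 497 \left(-118\right)} = - \frac{966634}{\left(-19\right)^{2} \left(-25\right)^{2} - 58646} = - \frac{966634}{361 \cdot 625 - 58646} = - \frac{966634}{225625 - 58646} = - \frac{966634}{166979}$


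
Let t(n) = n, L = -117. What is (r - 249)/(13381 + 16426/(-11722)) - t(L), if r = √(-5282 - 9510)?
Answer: 3057808829/26139276 + 252023*I*√2/39208914 ≈ 116.98 + 0.0090901*I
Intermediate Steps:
r = 86*I*√2 (r = √(-14792) = 86*I*√2 ≈ 121.62*I)
(r - 249)/(13381 + 16426/(-11722)) - t(L) = (86*I*√2 - 249)/(13381 + 16426/(-11722)) - 1*(-117) = (-249 + 86*I*√2)/(13381 + 16426*(-1/11722)) + 117 = (-249 + 86*I*√2)/(13381 - 8213/5861) + 117 = (-249 + 86*I*√2)/(78417828/5861) + 117 = (-249 + 86*I*√2)*(5861/78417828) + 117 = (-486463/26139276 + 252023*I*√2/39208914) + 117 = 3057808829/26139276 + 252023*I*√2/39208914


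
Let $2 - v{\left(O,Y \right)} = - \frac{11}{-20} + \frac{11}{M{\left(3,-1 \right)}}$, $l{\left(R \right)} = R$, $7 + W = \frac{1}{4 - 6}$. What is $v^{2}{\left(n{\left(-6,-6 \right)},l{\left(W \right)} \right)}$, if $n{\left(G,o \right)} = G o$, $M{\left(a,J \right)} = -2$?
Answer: $\frac{19321}{400} \approx 48.302$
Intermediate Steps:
$W = - \frac{15}{2}$ ($W = -7 + \frac{1}{4 - 6} = -7 + \frac{1}{-2} = -7 - \frac{1}{2} = - \frac{15}{2} \approx -7.5$)
$v{\left(O,Y \right)} = \frac{139}{20}$ ($v{\left(O,Y \right)} = 2 - \left(- \frac{11}{-20} + \frac{11}{-2}\right) = 2 - \left(\left(-11\right) \left(- \frac{1}{20}\right) + 11 \left(- \frac{1}{2}\right)\right) = 2 - \left(\frac{11}{20} - \frac{11}{2}\right) = 2 - - \frac{99}{20} = 2 + \frac{99}{20} = \frac{139}{20}$)
$v^{2}{\left(n{\left(-6,-6 \right)},l{\left(W \right)} \right)} = \left(\frac{139}{20}\right)^{2} = \frac{19321}{400}$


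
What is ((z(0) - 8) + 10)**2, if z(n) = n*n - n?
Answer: 4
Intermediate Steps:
z(n) = n**2 - n
((z(0) - 8) + 10)**2 = ((0*(-1 + 0) - 8) + 10)**2 = ((0*(-1) - 8) + 10)**2 = ((0 - 8) + 10)**2 = (-8 + 10)**2 = 2**2 = 4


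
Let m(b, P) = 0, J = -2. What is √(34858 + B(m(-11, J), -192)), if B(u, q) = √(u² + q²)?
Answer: 5*√1402 ≈ 187.22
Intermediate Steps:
B(u, q) = √(q² + u²)
√(34858 + B(m(-11, J), -192)) = √(34858 + √((-192)² + 0²)) = √(34858 + √(36864 + 0)) = √(34858 + √36864) = √(34858 + 192) = √35050 = 5*√1402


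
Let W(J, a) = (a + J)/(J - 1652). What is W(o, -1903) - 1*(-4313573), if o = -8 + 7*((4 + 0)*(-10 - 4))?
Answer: 8851454099/2052 ≈ 4.3136e+6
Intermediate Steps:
o = -400 (o = -8 + 7*(4*(-14)) = -8 + 7*(-56) = -8 - 392 = -400)
W(J, a) = (J + a)/(-1652 + J)
W(o, -1903) - 1*(-4313573) = (-400 - 1903)/(-1652 - 400) - 1*(-4313573) = -2303/(-2052) + 4313573 = -1/2052*(-2303) + 4313573 = 2303/2052 + 4313573 = 8851454099/2052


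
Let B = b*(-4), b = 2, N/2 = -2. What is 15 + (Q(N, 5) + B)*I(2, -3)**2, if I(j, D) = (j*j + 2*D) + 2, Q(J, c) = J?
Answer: 15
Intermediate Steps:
N = -4 (N = 2*(-2) = -4)
I(j, D) = 2 + j**2 + 2*D (I(j, D) = (j**2 + 2*D) + 2 = 2 + j**2 + 2*D)
B = -8 (B = 2*(-4) = -8)
15 + (Q(N, 5) + B)*I(2, -3)**2 = 15 + (-4 - 8)*(2 + 2**2 + 2*(-3))**2 = 15 - 12*(2 + 4 - 6)**2 = 15 - 12*0**2 = 15 - 12*0 = 15 + 0 = 15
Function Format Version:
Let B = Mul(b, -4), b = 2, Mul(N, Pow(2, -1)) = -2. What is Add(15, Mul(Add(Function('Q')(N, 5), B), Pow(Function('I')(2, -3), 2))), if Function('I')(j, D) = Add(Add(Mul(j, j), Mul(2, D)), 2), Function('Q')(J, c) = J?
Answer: 15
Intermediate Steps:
N = -4 (N = Mul(2, -2) = -4)
Function('I')(j, D) = Add(2, Pow(j, 2), Mul(2, D)) (Function('I')(j, D) = Add(Add(Pow(j, 2), Mul(2, D)), 2) = Add(2, Pow(j, 2), Mul(2, D)))
B = -8 (B = Mul(2, -4) = -8)
Add(15, Mul(Add(Function('Q')(N, 5), B), Pow(Function('I')(2, -3), 2))) = Add(15, Mul(Add(-4, -8), Pow(Add(2, Pow(2, 2), Mul(2, -3)), 2))) = Add(15, Mul(-12, Pow(Add(2, 4, -6), 2))) = Add(15, Mul(-12, Pow(0, 2))) = Add(15, Mul(-12, 0)) = Add(15, 0) = 15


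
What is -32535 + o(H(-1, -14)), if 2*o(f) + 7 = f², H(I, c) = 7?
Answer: -32514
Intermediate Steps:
o(f) = -7/2 + f²/2
-32535 + o(H(-1, -14)) = -32535 + (-7/2 + (½)*7²) = -32535 + (-7/2 + (½)*49) = -32535 + (-7/2 + 49/2) = -32535 + 21 = -32514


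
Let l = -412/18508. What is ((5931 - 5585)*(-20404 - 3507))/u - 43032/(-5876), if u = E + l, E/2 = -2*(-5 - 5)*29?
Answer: -56175761873492/7884441773 ≈ -7124.9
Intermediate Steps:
l = -103/4627 (l = -412*1/18508 = -103/4627 ≈ -0.022261)
E = 1160 (E = 2*(-2*(-5 - 5)*29) = 2*(-2*(-10)*29) = 2*(20*29) = 2*580 = 1160)
u = 5367217/4627 (u = 1160 - 103/4627 = 5367217/4627 ≈ 1160.0)
((5931 - 5585)*(-20404 - 3507))/u - 43032/(-5876) = ((5931 - 5585)*(-20404 - 3507))/(5367217/4627) - 43032/(-5876) = (346*(-23911))*(4627/5367217) - 43032*(-1/5876) = -8273206*4627/5367217 + 10758/1469 = -38280124162/5367217 + 10758/1469 = -56175761873492/7884441773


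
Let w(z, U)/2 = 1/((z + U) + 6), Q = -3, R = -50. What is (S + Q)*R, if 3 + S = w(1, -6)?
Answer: 200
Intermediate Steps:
w(z, U) = 2/(6 + U + z) (w(z, U) = 2/((z + U) + 6) = 2/((U + z) + 6) = 2/(6 + U + z))
S = -1 (S = -3 + 2/(6 - 6 + 1) = -3 + 2/1 = -3 + 2*1 = -3 + 2 = -1)
(S + Q)*R = (-1 - 3)*(-50) = -4*(-50) = 200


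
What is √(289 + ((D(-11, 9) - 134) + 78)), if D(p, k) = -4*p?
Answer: √277 ≈ 16.643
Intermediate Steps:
√(289 + ((D(-11, 9) - 134) + 78)) = √(289 + ((-4*(-11) - 134) + 78)) = √(289 + ((44 - 134) + 78)) = √(289 + (-90 + 78)) = √(289 - 12) = √277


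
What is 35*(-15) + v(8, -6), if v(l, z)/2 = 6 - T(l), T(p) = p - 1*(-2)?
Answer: -533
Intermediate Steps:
T(p) = 2 + p (T(p) = p + 2 = 2 + p)
v(l, z) = 8 - 2*l (v(l, z) = 2*(6 - (2 + l)) = 2*(6 + (-2 - l)) = 2*(4 - l) = 8 - 2*l)
35*(-15) + v(8, -6) = 35*(-15) + (8 - 2*8) = -525 + (8 - 16) = -525 - 8 = -533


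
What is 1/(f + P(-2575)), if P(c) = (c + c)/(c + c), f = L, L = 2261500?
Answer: 1/2261501 ≈ 4.4218e-7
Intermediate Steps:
f = 2261500
P(c) = 1 (P(c) = (2*c)/((2*c)) = (2*c)*(1/(2*c)) = 1)
1/(f + P(-2575)) = 1/(2261500 + 1) = 1/2261501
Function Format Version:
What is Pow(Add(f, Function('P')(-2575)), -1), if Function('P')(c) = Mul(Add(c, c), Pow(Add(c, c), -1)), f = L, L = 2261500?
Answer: Rational(1, 2261501) ≈ 4.4218e-7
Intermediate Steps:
f = 2261500
Function('P')(c) = 1 (Function('P')(c) = Mul(Mul(2, c), Pow(Mul(2, c), -1)) = Mul(Mul(2, c), Mul(Rational(1, 2), Pow(c, -1))) = 1)
Pow(Add(f, Function('P')(-2575)), -1) = Pow(Add(2261500, 1), -1) = Pow(2261501, -1) = Rational(1, 2261501)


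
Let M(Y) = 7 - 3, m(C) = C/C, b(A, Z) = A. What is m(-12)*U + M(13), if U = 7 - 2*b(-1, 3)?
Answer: 13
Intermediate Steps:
m(C) = 1
M(Y) = 4
U = 9 (U = 7 - 2*(-1) = 7 + 2 = 9)
m(-12)*U + M(13) = 1*9 + 4 = 9 + 4 = 13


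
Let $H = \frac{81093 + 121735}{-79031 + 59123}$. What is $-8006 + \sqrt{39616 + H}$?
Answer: $-8006 + \frac{25 \sqrt{174410117}}{1659} \approx -7807.0$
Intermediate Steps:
$H = - \frac{50707}{4977}$ ($H = \frac{202828}{-19908} = 202828 \left(- \frac{1}{19908}\right) = - \frac{50707}{4977} \approx -10.188$)
$-8006 + \sqrt{39616 + H} = -8006 + \sqrt{39616 - \frac{50707}{4977}} = -8006 + \sqrt{\frac{197118125}{4977}} = -8006 + \frac{25 \sqrt{174410117}}{1659}$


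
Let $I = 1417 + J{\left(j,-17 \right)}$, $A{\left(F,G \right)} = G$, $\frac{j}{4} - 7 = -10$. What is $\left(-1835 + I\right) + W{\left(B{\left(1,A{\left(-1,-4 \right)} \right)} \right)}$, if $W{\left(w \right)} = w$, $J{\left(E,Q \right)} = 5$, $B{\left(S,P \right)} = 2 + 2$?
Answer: $-409$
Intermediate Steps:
$j = -12$ ($j = 28 + 4 \left(-10\right) = 28 - 40 = -12$)
$B{\left(S,P \right)} = 4$
$I = 1422$ ($I = 1417 + 5 = 1422$)
$\left(-1835 + I\right) + W{\left(B{\left(1,A{\left(-1,-4 \right)} \right)} \right)} = \left(-1835 + 1422\right) + 4 = -413 + 4 = -409$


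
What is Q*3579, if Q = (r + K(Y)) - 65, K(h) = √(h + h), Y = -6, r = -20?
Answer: -304215 + 7158*I*√3 ≈ -3.0422e+5 + 12398.0*I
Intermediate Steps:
K(h) = √2*√h (K(h) = √(2*h) = √2*√h)
Q = -85 + 2*I*√3 (Q = (-20 + √2*√(-6)) - 65 = (-20 + √2*(I*√6)) - 65 = (-20 + 2*I*√3) - 65 = -85 + 2*I*√3 ≈ -85.0 + 3.4641*I)
Q*3579 = (-85 + 2*I*√3)*3579 = -304215 + 7158*I*√3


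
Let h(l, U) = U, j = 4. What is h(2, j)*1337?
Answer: 5348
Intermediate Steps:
h(2, j)*1337 = 4*1337 = 5348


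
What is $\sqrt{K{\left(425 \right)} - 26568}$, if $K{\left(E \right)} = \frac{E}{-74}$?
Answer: $\frac{i \sqrt{145517818}}{74} \approx 163.01 i$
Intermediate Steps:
$K{\left(E \right)} = - \frac{E}{74}$ ($K{\left(E \right)} = E \left(- \frac{1}{74}\right) = - \frac{E}{74}$)
$\sqrt{K{\left(425 \right)} - 26568} = \sqrt{\left(- \frac{1}{74}\right) 425 - 26568} = \sqrt{- \frac{425}{74} - 26568} = \sqrt{- \frac{1966457}{74}} = \frac{i \sqrt{145517818}}{74}$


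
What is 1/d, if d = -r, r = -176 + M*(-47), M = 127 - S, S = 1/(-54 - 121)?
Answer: 175/1075422 ≈ 0.00016273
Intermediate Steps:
S = -1/175 (S = 1/(-175) = -1/175 ≈ -0.0057143)
M = 22226/175 (M = 127 - 1*(-1/175) = 127 + 1/175 = 22226/175 ≈ 127.01)
r = -1075422/175 (r = -176 + (22226/175)*(-47) = -176 - 1044622/175 = -1075422/175 ≈ -6145.3)
d = 1075422/175 (d = -1*(-1075422/175) = 1075422/175 ≈ 6145.3)
1/d = 1/(1075422/175) = 175/1075422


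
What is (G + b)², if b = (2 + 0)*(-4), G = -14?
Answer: 484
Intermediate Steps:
b = -8 (b = 2*(-4) = -8)
(G + b)² = (-14 - 8)² = (-22)² = 484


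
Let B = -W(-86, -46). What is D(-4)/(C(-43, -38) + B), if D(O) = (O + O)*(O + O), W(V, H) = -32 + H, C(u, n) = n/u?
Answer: 43/53 ≈ 0.81132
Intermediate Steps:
B = 78 (B = -(-32 - 46) = -1*(-78) = 78)
D(O) = 4*O**2 (D(O) = (2*O)*(2*O) = 4*O**2)
D(-4)/(C(-43, -38) + B) = (4*(-4)**2)/(-38/(-43) + 78) = (4*16)/(-38*(-1/43) + 78) = 64/(38/43 + 78) = 64/(3392/43) = (43/3392)*64 = 43/53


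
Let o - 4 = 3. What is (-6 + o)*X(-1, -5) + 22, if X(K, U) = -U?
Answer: 27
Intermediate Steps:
o = 7 (o = 4 + 3 = 7)
(-6 + o)*X(-1, -5) + 22 = (-6 + 7)*(-1*(-5)) + 22 = 1*5 + 22 = 5 + 22 = 27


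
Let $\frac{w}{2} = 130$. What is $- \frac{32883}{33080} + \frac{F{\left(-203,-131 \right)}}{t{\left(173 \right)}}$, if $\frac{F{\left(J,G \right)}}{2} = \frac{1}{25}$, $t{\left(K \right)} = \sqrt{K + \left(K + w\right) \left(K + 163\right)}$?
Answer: $- \frac{32883}{33080} + \frac{2 \sqrt{145661}}{3641525} \approx -0.99384$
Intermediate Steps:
$w = 260$ ($w = 2 \cdot 130 = 260$)
$t{\left(K \right)} = \sqrt{K + \left(163 + K\right) \left(260 + K\right)}$ ($t{\left(K \right)} = \sqrt{K + \left(K + 260\right) \left(K + 163\right)} = \sqrt{K + \left(260 + K\right) \left(163 + K\right)} = \sqrt{K + \left(163 + K\right) \left(260 + K\right)}$)
$F{\left(J,G \right)} = \frac{2}{25}$
$- \frac{32883}{33080} + \frac{F{\left(-203,-131 \right)}}{t{\left(173 \right)}} = - \frac{32883}{33080} + \frac{2}{25 \sqrt{42380 + 173^{2} + 424 \cdot 173}} = \left(-32883\right) \frac{1}{33080} + \frac{2}{25 \sqrt{42380 + 29929 + 73352}} = - \frac{32883}{33080} + \frac{2}{25 \sqrt{145661}} = - \frac{32883}{33080} + \frac{2 \frac{\sqrt{145661}}{145661}}{25} = - \frac{32883}{33080} + \frac{2 \sqrt{145661}}{3641525}$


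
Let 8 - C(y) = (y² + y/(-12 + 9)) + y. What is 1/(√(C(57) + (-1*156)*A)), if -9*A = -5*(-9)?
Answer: -I*√51/357 ≈ -0.020004*I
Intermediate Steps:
A = -5 (A = -(-5)*(-9)/9 = -⅑*45 = -5)
C(y) = 8 - y² - 2*y/3 (C(y) = 8 - ((y² + y/(-12 + 9)) + y) = 8 - ((y² + y/(-3)) + y) = 8 - ((y² - y/3) + y) = 8 - (y² + 2*y/3) = 8 + (-y² - 2*y/3) = 8 - y² - 2*y/3)
1/(√(C(57) + (-1*156)*A)) = 1/(√((8 - 1*57² - ⅔*57) - 1*156*(-5))) = 1/(√((8 - 1*3249 - 38) - 156*(-5))) = 1/(√((8 - 3249 - 38) + 780)) = 1/(√(-3279 + 780)) = 1/(√(-2499)) = 1/(7*I*√51) = -I*√51/357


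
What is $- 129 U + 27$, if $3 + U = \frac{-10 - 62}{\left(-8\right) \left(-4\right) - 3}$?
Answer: $\frac{21294}{29} \approx 734.28$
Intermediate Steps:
$U = - \frac{159}{29}$ ($U = -3 + \frac{-10 - 62}{\left(-8\right) \left(-4\right) - 3} = -3 - \frac{72}{32 - 3} = -3 - \frac{72}{29} = - \frac{159}{29} \approx -5.4828$)
$- 129 U + 27 = \left(-129\right) \left(- \frac{159}{29}\right) + 27 = \frac{20511}{29} + 27 = \frac{21294}{29}$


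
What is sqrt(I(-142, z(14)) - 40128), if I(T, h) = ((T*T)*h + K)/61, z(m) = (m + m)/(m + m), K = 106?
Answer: I*sqrt(148079818)/61 ≈ 199.49*I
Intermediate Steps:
z(m) = 1 (z(m) = (2*m)/((2*m)) = (2*m)*(1/(2*m)) = 1)
I(T, h) = 106/61 + h*T**2/61 (I(T, h) = ((T*T)*h + 106)/61 = (T**2*h + 106)*(1/61) = (h*T**2 + 106)*(1/61) = (106 + h*T**2)*(1/61) = 106/61 + h*T**2/61)
sqrt(I(-142, z(14)) - 40128) = sqrt((106/61 + (1/61)*1*(-142)**2) - 40128) = sqrt((106/61 + (1/61)*1*20164) - 40128) = sqrt((106/61 + 20164/61) - 40128) = sqrt(20270/61 - 40128) = sqrt(-2427538/61) = I*sqrt(148079818)/61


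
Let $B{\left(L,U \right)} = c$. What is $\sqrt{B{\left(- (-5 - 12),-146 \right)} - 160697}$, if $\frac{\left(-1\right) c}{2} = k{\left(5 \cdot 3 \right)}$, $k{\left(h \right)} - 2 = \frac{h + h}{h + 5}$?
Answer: $72 i \sqrt{31} \approx 400.88 i$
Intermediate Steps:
$k{\left(h \right)} = 2 + \frac{2 h}{5 + h}$ ($k{\left(h \right)} = 2 + \frac{h + h}{h + 5} = 2 + \frac{2 h}{5 + h}$)
$c = -7$ ($c = - 2 \frac{2 \left(5 + 2 \cdot 5 \cdot 3\right)}{5 + 5 \cdot 3} = - 2 \frac{2 \left(5 + 2 \cdot 15\right)}{5 + 15} = - 2 \frac{2 \left(5 + 30\right)}{20} = - 2 \cdot 2 \cdot \frac{1}{20} \cdot 35 = \left(-2\right) \frac{7}{2} = -7$)
$B{\left(L,U \right)} = -7$
$\sqrt{B{\left(- (-5 - 12),-146 \right)} - 160697} = \sqrt{-7 - 160697} = \sqrt{-160704} = 72 i \sqrt{31}$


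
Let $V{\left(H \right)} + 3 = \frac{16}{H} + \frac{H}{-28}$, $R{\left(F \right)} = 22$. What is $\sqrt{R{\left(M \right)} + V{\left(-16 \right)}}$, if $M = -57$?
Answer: $\frac{\sqrt{910}}{7} \approx 4.3095$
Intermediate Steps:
$V{\left(H \right)} = -3 + \frac{16}{H} - \frac{H}{28}$ ($V{\left(H \right)} = -3 + \left(\frac{16}{H} + \frac{H}{-28}\right) = -3 + \left(\frac{16}{H} + H \left(- \frac{1}{28}\right)\right) = -3 - \left(- \frac{16}{H} + \frac{H}{28}\right) = -3 + \frac{16}{H} - \frac{H}{28}$)
$\sqrt{R{\left(M \right)} + V{\left(-16 \right)}} = \sqrt{22 - \left(\frac{17}{7} + 1\right)} = \sqrt{22 + \left(-3 + 16 \left(- \frac{1}{16}\right) + \frac{4}{7}\right)} = \sqrt{22 - \frac{24}{7}} = \sqrt{\frac{130}{7}} = \frac{\sqrt{910}}{7}$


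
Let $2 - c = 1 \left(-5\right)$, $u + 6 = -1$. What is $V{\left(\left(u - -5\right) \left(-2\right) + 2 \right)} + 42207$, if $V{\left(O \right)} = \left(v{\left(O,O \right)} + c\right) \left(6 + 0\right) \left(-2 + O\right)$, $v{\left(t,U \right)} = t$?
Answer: $42519$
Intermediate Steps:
$u = -7$ ($u = -6 - 1 = -7$)
$c = 7$ ($c = 2 - 1 \left(-5\right) = 2 - -5 = 2 + 5 = 7$)
$V{\left(O \right)} = \left(-12 + 6 O\right) \left(7 + O\right)$ ($V{\left(O \right)} = \left(O + 7\right) \left(6 + 0\right) \left(-2 + O\right) = \left(7 + O\right) 6 \left(-2 + O\right) = \left(7 + O\right) \left(-12 + 6 O\right) = \left(-12 + 6 O\right) \left(7 + O\right)$)
$V{\left(\left(u - -5\right) \left(-2\right) + 2 \right)} + 42207 = \left(-84 + 6 \left(\left(-7 - -5\right) \left(-2\right) + 2\right)^{2} + 30 \left(\left(-7 - -5\right) \left(-2\right) + 2\right)\right) + 42207 = \left(-84 + 6 \left(\left(-7 + 5\right) \left(-2\right) + 2\right)^{2} + 30 \left(\left(-7 + 5\right) \left(-2\right) + 2\right)\right) + 42207 = \left(-84 + 6 \left(\left(-2\right) \left(-2\right) + 2\right)^{2} + 30 \left(\left(-2\right) \left(-2\right) + 2\right)\right) + 42207 = \left(-84 + 6 \left(4 + 2\right)^{2} + 30 \left(4 + 2\right)\right) + 42207 = \left(-84 + 6 \cdot 6^{2} + 30 \cdot 6\right) + 42207 = \left(-84 + 6 \cdot 36 + 180\right) + 42207 = \left(-84 + 216 + 180\right) + 42207 = 312 + 42207 = 42519$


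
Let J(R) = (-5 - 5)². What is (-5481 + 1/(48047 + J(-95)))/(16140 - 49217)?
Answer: 263893706/1592558319 ≈ 0.16570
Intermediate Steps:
J(R) = 100 (J(R) = (-10)² = 100)
(-5481 + 1/(48047 + J(-95)))/(16140 - 49217) = (-5481 + 1/(48047 + 100))/(16140 - 49217) = (-5481 + 1/48147)/(-33077) = (-5481 + 1/48147)*(-1/33077) = -263893706/48147*(-1/33077) = 263893706/1592558319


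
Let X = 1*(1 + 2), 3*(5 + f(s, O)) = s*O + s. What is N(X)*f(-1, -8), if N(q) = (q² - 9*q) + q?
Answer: 40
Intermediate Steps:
f(s, O) = -5 + s/3 + O*s/3 (f(s, O) = -5 + (s*O + s)/3 = -5 + (O*s + s)/3 = -5 + (s + O*s)/3 = -5 + (s/3 + O*s/3) = -5 + s/3 + O*s/3)
X = 3 (X = 1*3 = 3)
N(q) = q² - 8*q
N(X)*f(-1, -8) = (3*(-8 + 3))*(-5 + (⅓)*(-1) + (⅓)*(-8)*(-1)) = (3*(-5))*(-5 - ⅓ + 8/3) = -15*(-8/3) = 40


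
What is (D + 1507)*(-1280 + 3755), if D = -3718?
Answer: -5472225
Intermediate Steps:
(D + 1507)*(-1280 + 3755) = (-3718 + 1507)*(-1280 + 3755) = -2211*2475 = -5472225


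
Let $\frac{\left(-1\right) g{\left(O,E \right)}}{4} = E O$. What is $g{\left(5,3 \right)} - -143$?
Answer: $83$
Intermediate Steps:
$g{\left(O,E \right)} = - 4 E O$
$g{\left(5,3 \right)} - -143 = \left(-4\right) 3 \cdot 5 - -143 = -60 + 143 = 83$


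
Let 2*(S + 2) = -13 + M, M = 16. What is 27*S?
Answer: -27/2 ≈ -13.500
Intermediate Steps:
S = -½ (S = -2 + (-13 + 16)/2 = -2 + (½)*3 = -2 + 3/2 = -½ ≈ -0.50000)
27*S = 27*(-½) = -27/2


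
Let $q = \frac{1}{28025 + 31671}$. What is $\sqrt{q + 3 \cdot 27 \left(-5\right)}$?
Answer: $\frac{i \sqrt{90203935549}}{14924} \approx 20.125 i$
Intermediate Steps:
$q = \frac{1}{59696} \approx 1.6752 \cdot 10^{-5}$
$\sqrt{q + 3 \cdot 27 \left(-5\right)} = \sqrt{\frac{1}{59696} + 3 \cdot 27 \left(-5\right)} = \sqrt{\frac{1}{59696} + 81 \left(-5\right)} = \sqrt{\frac{1}{59696} - 405} = \sqrt{- \frac{24176879}{59696}} = \frac{i \sqrt{90203935549}}{14924}$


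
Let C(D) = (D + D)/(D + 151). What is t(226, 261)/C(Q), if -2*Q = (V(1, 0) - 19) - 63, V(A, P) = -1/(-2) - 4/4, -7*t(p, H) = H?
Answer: -66903/770 ≈ -86.887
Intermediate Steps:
t(p, H) = -H/7
V(A, P) = -1/2 (V(A, P) = -1*(-1/2) - 4*1/4 = 1/2 - 1 = -1/2)
Q = 165/4 (Q = -((-1/2 - 19) - 63)/2 = -(-39/2 - 63)/2 = -1/2*(-165/2) = 165/4 ≈ 41.250)
C(D) = 2*D/(151 + D) (C(D) = (2*D)/(151 + D) = 2*D/(151 + D))
t(226, 261)/C(Q) = (-1/7*261)/((2*(165/4)/(151 + 165/4))) = -261/(7*(2*(165/4)/(769/4))) = -261/(7*(2*(165/4)*(4/769))) = -261/(7*330/769) = -261/7*769/330 = -66903/770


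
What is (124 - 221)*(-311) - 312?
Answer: 29855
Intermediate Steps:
(124 - 221)*(-311) - 312 = -97*(-311) - 312 = 30167 - 312 = 29855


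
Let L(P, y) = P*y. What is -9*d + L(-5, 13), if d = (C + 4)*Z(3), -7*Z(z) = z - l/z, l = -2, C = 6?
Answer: -125/7 ≈ -17.857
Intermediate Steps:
Z(z) = -2/(7*z) - z/7 (Z(z) = -(z - (-2)/z)/7 = -(z + 2/z)/7 = -2/(7*z) - z/7)
d = -110/21 (d = (6 + 4)*((⅐)*(-2 - 1*3²)/3) = 10*((⅐)*(⅓)*(-2 - 1*9)) = 10*((⅐)*(⅓)*(-2 - 9)) = 10*((⅐)*(⅓)*(-11)) = 10*(-11/21) = -110/21 ≈ -5.2381)
-9*d + L(-5, 13) = -9*(-110/21) - 5*13 = 330/7 - 65 = -125/7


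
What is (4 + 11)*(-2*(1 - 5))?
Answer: 120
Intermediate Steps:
(4 + 11)*(-2*(1 - 5)) = 15*(-2*(-4)) = 15*8 = 120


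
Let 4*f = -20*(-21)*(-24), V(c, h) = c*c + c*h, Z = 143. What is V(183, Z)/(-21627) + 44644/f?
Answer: -10331981/504630 ≈ -20.474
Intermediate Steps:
V(c, h) = c**2 + c*h
f = -2520 (f = (-20*(-21)*(-24))/4 = (420*(-24))/4 = (1/4)*(-10080) = -2520)
V(183, Z)/(-21627) + 44644/f = (183*(183 + 143))/(-21627) + 44644/(-2520) = (183*326)*(-1/21627) + 44644*(-1/2520) = 59658*(-1/21627) - 11161/630 = -19886/7209 - 11161/630 = -10331981/504630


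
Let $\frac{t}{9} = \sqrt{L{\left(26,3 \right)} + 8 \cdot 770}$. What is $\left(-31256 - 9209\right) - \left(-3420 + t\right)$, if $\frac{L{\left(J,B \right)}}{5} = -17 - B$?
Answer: $-37045 - 18 \sqrt{1515} \approx -37746.0$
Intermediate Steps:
$L{\left(J,B \right)} = -85 - 5 B$ ($L{\left(J,B \right)} = 5 \left(-17 - B\right) = -85 - 5 B$)
$t = 18 \sqrt{1515}$ ($t = 9 \sqrt{\left(-85 - 15\right) + 8 \cdot 770} = 9 \sqrt{\left(-85 - 15\right) + 6160} = 9 \sqrt{-100 + 6160} = 9 \sqrt{6060} = 9 \cdot 2 \sqrt{1515} = 18 \sqrt{1515} \approx 700.61$)
$\left(-31256 - 9209\right) - \left(-3420 + t\right) = \left(-31256 - 9209\right) + \left(3420 - 18 \sqrt{1515}\right) = -40465 + \left(3420 - 18 \sqrt{1515}\right) = -37045 - 18 \sqrt{1515}$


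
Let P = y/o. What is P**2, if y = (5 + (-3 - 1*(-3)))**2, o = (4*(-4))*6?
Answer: 625/9216 ≈ 0.067817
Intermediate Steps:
o = -96 (o = -16*6 = -96)
y = 25 (y = (5 + (-3 + 3))**2 = (5 + 0)**2 = 5**2 = 25)
P = -25/96 (P = 25/(-96) = 25*(-1/96) = -25/96 ≈ -0.26042)
P**2 = (-25/96)**2 = 625/9216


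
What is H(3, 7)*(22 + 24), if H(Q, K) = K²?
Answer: 2254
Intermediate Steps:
H(3, 7)*(22 + 24) = 7²*(22 + 24) = 49*46 = 2254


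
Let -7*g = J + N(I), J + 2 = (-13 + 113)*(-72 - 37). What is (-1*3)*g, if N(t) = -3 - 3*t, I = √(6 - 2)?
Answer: -32733/7 ≈ -4676.1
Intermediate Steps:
I = 2 (I = √4 = 2)
J = -10902 (J = -2 + (-13 + 113)*(-72 - 37) = -2 + 100*(-109) = -2 - 10900 = -10902)
g = 10911/7 (g = -(-10902 + (-3 - 3*2))/7 = -(-10902 + (-3 - 6))/7 = -(-10902 - 9)/7 = -⅐*(-10911) = 10911/7 ≈ 1558.7)
(-1*3)*g = -1*3*(10911/7) = -3*10911/7 = -32733/7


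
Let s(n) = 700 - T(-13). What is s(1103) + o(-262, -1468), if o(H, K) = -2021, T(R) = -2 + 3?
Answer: -1322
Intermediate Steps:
T(R) = 1
s(n) = 699 (s(n) = 700 - 1*1 = 700 - 1 = 699)
s(1103) + o(-262, -1468) = 699 - 2021 = -1322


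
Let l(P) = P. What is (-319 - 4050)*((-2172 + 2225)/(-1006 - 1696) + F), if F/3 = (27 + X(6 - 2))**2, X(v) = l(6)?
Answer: -38566827589/2702 ≈ -1.4273e+7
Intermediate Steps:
X(v) = 6
F = 3267 (F = 3*(27 + 6)**2 = 3*33**2 = 3*1089 = 3267)
(-319 - 4050)*((-2172 + 2225)/(-1006 - 1696) + F) = (-319 - 4050)*((-2172 + 2225)/(-1006 - 1696) + 3267) = -4369*(53/(-2702) + 3267) = -4369*(53*(-1/2702) + 3267) = -4369*(-53/2702 + 3267) = -4369*8827381/2702 = -38566827589/2702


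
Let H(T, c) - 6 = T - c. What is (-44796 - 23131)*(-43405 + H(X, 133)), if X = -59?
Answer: 2961005857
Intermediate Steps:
H(T, c) = 6 + T - c (H(T, c) = 6 + (T - c) = 6 + T - c)
(-44796 - 23131)*(-43405 + H(X, 133)) = (-44796 - 23131)*(-43405 + (6 - 59 - 1*133)) = -67927*(-43405 + (6 - 59 - 133)) = -67927*(-43405 - 186) = -67927*(-43591) = 2961005857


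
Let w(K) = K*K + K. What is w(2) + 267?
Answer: 273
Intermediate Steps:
w(K) = K + K² (w(K) = K² + K = K + K²)
w(2) + 267 = 2*(1 + 2) + 267 = 2*3 + 267 = 6 + 267 = 273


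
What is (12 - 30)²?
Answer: 324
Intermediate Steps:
(12 - 30)² = (-18)² = 324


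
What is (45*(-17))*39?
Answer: -29835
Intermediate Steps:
(45*(-17))*39 = -765*39 = -29835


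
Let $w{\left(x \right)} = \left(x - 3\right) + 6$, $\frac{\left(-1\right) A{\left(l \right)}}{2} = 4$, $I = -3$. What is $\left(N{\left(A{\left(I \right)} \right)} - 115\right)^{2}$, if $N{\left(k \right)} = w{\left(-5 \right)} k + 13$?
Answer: $7396$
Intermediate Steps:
$A{\left(l \right)} = -8$ ($A{\left(l \right)} = \left(-2\right) 4 = -8$)
$w{\left(x \right)} = 3 + x$ ($w{\left(x \right)} = \left(-3 + x\right) + 6 = 3 + x$)
$N{\left(k \right)} = 13 - 2 k$ ($N{\left(k \right)} = \left(3 - 5\right) k + 13 = - 2 k + 13 = 13 - 2 k$)
$\left(N{\left(A{\left(I \right)} \right)} - 115\right)^{2} = \left(\left(13 - -16\right) - 115\right)^{2} = \left(\left(13 + 16\right) - 115\right)^{2} = \left(29 - 115\right)^{2} = \left(-86\right)^{2} = 7396$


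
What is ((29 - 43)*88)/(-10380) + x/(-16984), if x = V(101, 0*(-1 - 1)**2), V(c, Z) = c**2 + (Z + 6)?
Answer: -21256093/44073480 ≈ -0.48229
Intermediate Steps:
V(c, Z) = 6 + Z + c**2 (V(c, Z) = c**2 + (6 + Z) = 6 + Z + c**2)
x = 10207 (x = 6 + 0*(-1 - 1)**2 + 101**2 = 6 + 0*(-2)**2 + 10201 = 6 + 0*4 + 10201 = 6 + 0 + 10201 = 10207)
((29 - 43)*88)/(-10380) + x/(-16984) = ((29 - 43)*88)/(-10380) + 10207/(-16984) = -14*88*(-1/10380) + 10207*(-1/16984) = -1232*(-1/10380) - 10207/16984 = 308/2595 - 10207/16984 = -21256093/44073480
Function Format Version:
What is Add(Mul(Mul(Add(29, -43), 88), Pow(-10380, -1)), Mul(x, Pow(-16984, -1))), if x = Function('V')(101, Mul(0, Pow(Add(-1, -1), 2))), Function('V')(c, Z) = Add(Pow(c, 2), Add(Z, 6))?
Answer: Rational(-21256093, 44073480) ≈ -0.48229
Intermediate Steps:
Function('V')(c, Z) = Add(6, Z, Pow(c, 2)) (Function('V')(c, Z) = Add(Pow(c, 2), Add(6, Z)) = Add(6, Z, Pow(c, 2)))
x = 10207 (x = Add(6, Mul(0, Pow(Add(-1, -1), 2)), Pow(101, 2)) = Add(6, Mul(0, Pow(-2, 2)), 10201) = Add(6, Mul(0, 4), 10201) = Add(6, 0, 10201) = 10207)
Add(Mul(Mul(Add(29, -43), 88), Pow(-10380, -1)), Mul(x, Pow(-16984, -1))) = Add(Mul(Mul(Add(29, -43), 88), Pow(-10380, -1)), Mul(10207, Pow(-16984, -1))) = Add(Mul(Mul(-14, 88), Rational(-1, 10380)), Mul(10207, Rational(-1, 16984))) = Add(Mul(-1232, Rational(-1, 10380)), Rational(-10207, 16984)) = Add(Rational(308, 2595), Rational(-10207, 16984)) = Rational(-21256093, 44073480)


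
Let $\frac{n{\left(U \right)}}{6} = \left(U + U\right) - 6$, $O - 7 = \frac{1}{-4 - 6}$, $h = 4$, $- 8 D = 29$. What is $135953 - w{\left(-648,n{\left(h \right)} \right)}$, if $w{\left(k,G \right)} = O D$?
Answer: $\frac{10878241}{80} \approx 1.3598 \cdot 10^{5}$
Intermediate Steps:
$D = - \frac{29}{8}$ ($D = \left(- \frac{1}{8}\right) 29 = - \frac{29}{8} \approx -3.625$)
$O = \frac{69}{10}$ ($O = 7 + \frac{1}{-4 - 6} = 7 + \frac{1}{-10} = 7 - \frac{1}{10} = \frac{69}{10} \approx 6.9$)
$n{\left(U \right)} = -36 + 12 U$ ($n{\left(U \right)} = 6 \left(\left(U + U\right) - 6\right) = 6 \left(2 U - 6\right) = 6 \left(-6 + 2 U\right) = -36 + 12 U$)
$w{\left(k,G \right)} = - \frac{2001}{80}$ ($w{\left(k,G \right)} = \frac{69}{10} \left(- \frac{29}{8}\right) = - \frac{2001}{80}$)
$135953 - w{\left(-648,n{\left(h \right)} \right)} = 135953 - - \frac{2001}{80} = 135953 + \frac{2001}{80} = \frac{10878241}{80}$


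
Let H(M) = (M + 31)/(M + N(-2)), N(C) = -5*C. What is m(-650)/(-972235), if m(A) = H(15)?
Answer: -46/24305875 ≈ -1.8925e-6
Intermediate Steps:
H(M) = (31 + M)/(10 + M) (H(M) = (M + 31)/(M - 5*(-2)) = (31 + M)/(M + 10) = (31 + M)/(10 + M))
m(A) = 46/25 (m(A) = (31 + 15)/(10 + 15) = 46/25)
m(-650)/(-972235) = (46/25)/(-972235) = (46/25)*(-1/972235) = -46/24305875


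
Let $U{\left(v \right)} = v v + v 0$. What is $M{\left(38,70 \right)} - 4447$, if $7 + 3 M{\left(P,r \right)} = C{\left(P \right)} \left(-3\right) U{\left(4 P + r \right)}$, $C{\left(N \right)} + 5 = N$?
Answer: $- \frac{4892464}{3} \approx -1.6308 \cdot 10^{6}$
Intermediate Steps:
$C{\left(N \right)} = -5 + N$
$U{\left(v \right)} = v^{2}$ ($U{\left(v \right)} = v^{2} + 0 = v^{2}$)
$M{\left(P,r \right)} = - \frac{7}{3} + \frac{\left(r + 4 P\right)^{2} \left(15 - 3 P\right)}{3}$ ($M{\left(P,r \right)} = - \frac{7}{3} + \frac{\left(-5 + P\right) \left(-3\right) \left(4 P + r\right)^{2}}{3} = - \frac{7}{3} + \frac{\left(15 - 3 P\right) \left(r + 4 P\right)^{2}}{3} = - \frac{7}{3} + \frac{\left(r + 4 P\right)^{2} \left(15 - 3 P\right)}{3}$)
$M{\left(38,70 \right)} - 4447 = \left(- \frac{7}{3} + \left(70 + 4 \cdot 38\right)^{2} \left(5 - 38\right)\right) - 4447 = \left(- \frac{7}{3} + \left(70 + 152\right)^{2} \left(5 - 38\right)\right) - 4447 = \left(- \frac{7}{3} + 222^{2} \left(-33\right)\right) - 4447 = \left(- \frac{7}{3} + 49284 \left(-33\right)\right) - 4447 = \left(- \frac{7}{3} - 1626372\right) - 4447 = - \frac{4879123}{3} - 4447 = - \frac{4892464}{3}$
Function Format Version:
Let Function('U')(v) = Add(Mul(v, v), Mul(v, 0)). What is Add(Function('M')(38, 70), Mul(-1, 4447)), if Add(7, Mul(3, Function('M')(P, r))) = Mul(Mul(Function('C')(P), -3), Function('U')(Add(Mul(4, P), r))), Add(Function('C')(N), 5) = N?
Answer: Rational(-4892464, 3) ≈ -1.6308e+6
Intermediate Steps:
Function('C')(N) = Add(-5, N)
Function('U')(v) = Pow(v, 2) (Function('U')(v) = Add(Pow(v, 2), 0) = Pow(v, 2))
Function('M')(P, r) = Add(Rational(-7, 3), Mul(Rational(1, 3), Pow(Add(r, Mul(4, P)), 2), Add(15, Mul(-3, P)))) (Function('M')(P, r) = Add(Rational(-7, 3), Mul(Rational(1, 3), Mul(Mul(Add(-5, P), -3), Pow(Add(Mul(4, P), r), 2)))) = Add(Rational(-7, 3), Mul(Rational(1, 3), Mul(Add(15, Mul(-3, P)), Pow(Add(r, Mul(4, P)), 2)))) = Add(Rational(-7, 3), Mul(Rational(1, 3), Mul(Pow(Add(r, Mul(4, P)), 2), Add(15, Mul(-3, P))))) = Add(Rational(-7, 3), Mul(Rational(1, 3), Pow(Add(r, Mul(4, P)), 2), Add(15, Mul(-3, P)))))
Add(Function('M')(38, 70), Mul(-1, 4447)) = Add(Add(Rational(-7, 3), Mul(Pow(Add(70, Mul(4, 38)), 2), Add(5, Mul(-1, 38)))), Mul(-1, 4447)) = Add(Add(Rational(-7, 3), Mul(Pow(Add(70, 152), 2), Add(5, -38))), -4447) = Add(Add(Rational(-7, 3), Mul(Pow(222, 2), -33)), -4447) = Add(Add(Rational(-7, 3), Mul(49284, -33)), -4447) = Add(Add(Rational(-7, 3), -1626372), -4447) = Add(Rational(-4879123, 3), -4447) = Rational(-4892464, 3)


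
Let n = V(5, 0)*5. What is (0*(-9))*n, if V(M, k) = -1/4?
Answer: 0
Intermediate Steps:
V(M, k) = -1/4
n = -5/4 (n = -1/4*5 = -5/4 ≈ -1.2500)
(0*(-9))*n = (0*(-9))*(-5/4) = 0*(-5/4) = 0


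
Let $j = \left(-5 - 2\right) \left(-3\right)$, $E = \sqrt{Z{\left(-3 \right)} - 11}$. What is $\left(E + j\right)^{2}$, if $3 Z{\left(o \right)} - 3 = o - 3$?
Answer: $429 + 84 i \sqrt{3} \approx 429.0 + 145.49 i$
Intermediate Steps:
$Z{\left(o \right)} = \frac{o}{3}$ ($Z{\left(o \right)} = 1 + \frac{o - 3}{3} = 1 + \frac{-3 + o}{3} = 1 + \left(-1 + \frac{o}{3}\right) = \frac{o}{3}$)
$E = 2 i \sqrt{3}$ ($E = \sqrt{\frac{1}{3} \left(-3\right) - 11} = \sqrt{-1 - 11} = \sqrt{-12} = 2 i \sqrt{3} \approx 3.4641 i$)
$j = 21$ ($j = \left(-7\right) \left(-3\right) = 21$)
$\left(E + j\right)^{2} = \left(2 i \sqrt{3} + 21\right)^{2} = \left(21 + 2 i \sqrt{3}\right)^{2}$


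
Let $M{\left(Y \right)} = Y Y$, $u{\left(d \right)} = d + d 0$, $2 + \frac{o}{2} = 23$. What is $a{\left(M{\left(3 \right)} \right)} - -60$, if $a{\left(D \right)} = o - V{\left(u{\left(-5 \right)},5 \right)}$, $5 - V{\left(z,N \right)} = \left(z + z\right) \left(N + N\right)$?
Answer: $-3$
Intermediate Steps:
$o = 42$ ($o = -4 + 2 \cdot 23 = -4 + 46 = 42$)
$u{\left(d \right)} = d$ ($u{\left(d \right)} = d + 0 = d$)
$M{\left(Y \right)} = Y^{2}$
$V{\left(z,N \right)} = 5 - 4 N z$ ($V{\left(z,N \right)} = 5 - \left(z + z\right) \left(N + N\right) = 5 - 2 z 2 N = 5 - 4 N z$)
$a{\left(D \right)} = -63$ ($a{\left(D \right)} = 42 - \left(5 - 20 \left(-5\right)\right) = 42 - \left(5 + 100\right) = 42 - 105 = -63$)
$a{\left(M{\left(3 \right)} \right)} - -60 = -63 - -60 = -63 + 60 = -3$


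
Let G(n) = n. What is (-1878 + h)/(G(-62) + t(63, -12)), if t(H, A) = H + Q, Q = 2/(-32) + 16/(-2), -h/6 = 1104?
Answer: 136032/113 ≈ 1203.8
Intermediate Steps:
h = -6624 (h = -6*1104 = -6624)
Q = -129/16 (Q = 2*(-1/32) + 16*(-1/2) = -1/16 - 8 = -129/16 ≈ -8.0625)
t(H, A) = -129/16 + H (t(H, A) = H - 129/16 = -129/16 + H)
(-1878 + h)/(G(-62) + t(63, -12)) = (-1878 - 6624)/(-62 + (-129/16 + 63)) = -8502/(-62 + 879/16) = -8502/(-113/16) = -8502*(-16/113) = 136032/113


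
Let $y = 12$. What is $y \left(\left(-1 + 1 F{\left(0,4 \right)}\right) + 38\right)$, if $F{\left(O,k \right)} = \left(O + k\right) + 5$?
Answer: $552$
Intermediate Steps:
$F{\left(O,k \right)} = 5 + O + k$
$y \left(\left(-1 + 1 F{\left(0,4 \right)}\right) + 38\right) = 12 \left(\left(-1 + 1 \left(5 + 0 + 4\right)\right) + 38\right) = 12 \left(\left(-1 + 1 \cdot 9\right) + 38\right) = 12 \left(\left(-1 + 9\right) + 38\right) = 12 \left(8 + 38\right) = 12 \cdot 46 = 552$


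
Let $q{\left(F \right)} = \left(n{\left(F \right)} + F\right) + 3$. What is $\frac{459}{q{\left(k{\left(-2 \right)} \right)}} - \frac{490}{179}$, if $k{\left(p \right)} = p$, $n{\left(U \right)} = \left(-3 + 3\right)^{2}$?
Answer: $\frac{81671}{179} \approx 456.26$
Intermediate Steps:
$n{\left(U \right)} = 0$ ($n{\left(U \right)} = 0^{2} = 0$)
$q{\left(F \right)} = 3 + F$ ($q{\left(F \right)} = \left(0 + F\right) + 3 = F + 3 = 3 + F$)
$\frac{459}{q{\left(k{\left(-2 \right)} \right)}} - \frac{490}{179} = \frac{459}{3 - 2} - \frac{490}{179} = \frac{459}{1} - \frac{490}{179} = 459 \cdot 1 - \frac{490}{179} = 459 - \frac{490}{179} = \frac{81671}{179}$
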